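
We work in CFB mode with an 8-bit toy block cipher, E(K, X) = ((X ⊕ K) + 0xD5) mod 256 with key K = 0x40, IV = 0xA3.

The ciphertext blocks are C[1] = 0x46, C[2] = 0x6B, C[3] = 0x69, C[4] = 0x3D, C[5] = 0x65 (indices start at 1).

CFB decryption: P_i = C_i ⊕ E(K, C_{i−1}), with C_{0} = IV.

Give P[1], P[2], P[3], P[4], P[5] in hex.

P[1]: E(K, 0xA3) = 0xB8; 0x46 ⊕ 0xB8 = 0xFE.
P[2]: E(K, 0x46) = 0xDB; 0x6B ⊕ 0xDB = 0xB0.
P[3]: E(K, 0x6B) = 0x00; 0x69 ⊕ 0x00 = 0x69.
P[4]: E(K, 0x69) = 0xFE; 0x3D ⊕ 0xFE = 0xC3.
P[5]: E(K, 0x3D) = 0x52; 0x65 ⊕ 0x52 = 0x37.

P[1] = 0xFE, P[2] = 0xB0, P[3] = 0x69, P[4] = 0xC3, P[5] = 0x37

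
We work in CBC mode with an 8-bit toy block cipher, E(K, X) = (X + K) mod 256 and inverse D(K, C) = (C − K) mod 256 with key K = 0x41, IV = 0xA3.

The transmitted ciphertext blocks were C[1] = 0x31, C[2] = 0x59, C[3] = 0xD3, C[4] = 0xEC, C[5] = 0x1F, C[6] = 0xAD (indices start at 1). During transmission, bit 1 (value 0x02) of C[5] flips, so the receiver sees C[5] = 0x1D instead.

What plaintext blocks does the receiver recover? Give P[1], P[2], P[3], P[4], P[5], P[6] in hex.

CBC decryption: P_i = D(K, C_i) ⊕ C_{i−1}, with C_{0} = IV.
Only C[5] changed, to 0x1D. In CBC, a change in C_i garbles P_i and flips the same bit in P_{i+1}. Decrypting the received ciphertext:
P[1]: D(K, 0x31) = 0xF0; 0xF0 ⊕ 0xA3 = 0x53.
P[2]: D(K, 0x59) = 0x18; 0x18 ⊕ 0x31 = 0x29.
P[3]: D(K, 0xD3) = 0x92; 0x92 ⊕ 0x59 = 0xCB.
P[4]: D(K, 0xEC) = 0xAB; 0xAB ⊕ 0xD3 = 0x78.
P[5]: D(K, 0x1D) = 0xDC; 0xDC ⊕ 0xEC = 0x30.
P[6]: D(K, 0xAD) = 0x6C; 0x6C ⊕ 0x1D = 0x71.
Blocks that differ from the original plaintext: P[5], P[6].

P[1] = 0x53, P[2] = 0x29, P[3] = 0xCB, P[4] = 0x78, P[5] = 0x30, P[6] = 0x71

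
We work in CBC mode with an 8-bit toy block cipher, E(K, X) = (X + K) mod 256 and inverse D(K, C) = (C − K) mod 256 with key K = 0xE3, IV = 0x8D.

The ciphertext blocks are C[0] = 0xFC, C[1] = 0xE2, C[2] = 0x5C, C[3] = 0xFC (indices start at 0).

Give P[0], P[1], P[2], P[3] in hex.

CBC decryption: P_i = D(K, C_i) ⊕ C_{i−1}, with C_{−1} = IV.
P[0]: D(K, 0xFC) = 0x19; 0x19 ⊕ 0x8D = 0x94.
P[1]: D(K, 0xE2) = 0xFF; 0xFF ⊕ 0xFC = 0x03.
P[2]: D(K, 0x5C) = 0x79; 0x79 ⊕ 0xE2 = 0x9B.
P[3]: D(K, 0xFC) = 0x19; 0x19 ⊕ 0x5C = 0x45.

P[0] = 0x94, P[1] = 0x03, P[2] = 0x9B, P[3] = 0x45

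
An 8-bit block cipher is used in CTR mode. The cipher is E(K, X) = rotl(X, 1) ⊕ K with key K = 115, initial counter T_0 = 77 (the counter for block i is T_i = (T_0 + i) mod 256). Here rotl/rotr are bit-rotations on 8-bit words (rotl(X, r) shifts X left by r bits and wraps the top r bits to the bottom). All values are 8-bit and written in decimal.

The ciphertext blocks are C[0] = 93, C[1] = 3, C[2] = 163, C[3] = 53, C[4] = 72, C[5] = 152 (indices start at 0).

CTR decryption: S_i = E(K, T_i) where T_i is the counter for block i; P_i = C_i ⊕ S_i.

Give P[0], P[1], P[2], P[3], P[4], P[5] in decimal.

P[0] = 180, P[1] = 236, P[2] = 78, P[3] = 230, P[4] = 153, P[5] = 79

P[0]: T = 77, S = E(K, T) = 233; 93 ⊕ 233 = 180.
P[1]: T = 78, S = E(K, T) = 239; 3 ⊕ 239 = 236.
P[2]: T = 79, S = E(K, T) = 237; 163 ⊕ 237 = 78.
P[3]: T = 80, S = E(K, T) = 211; 53 ⊕ 211 = 230.
P[4]: T = 81, S = E(K, T) = 209; 72 ⊕ 209 = 153.
P[5]: T = 82, S = E(K, T) = 215; 152 ⊕ 215 = 79.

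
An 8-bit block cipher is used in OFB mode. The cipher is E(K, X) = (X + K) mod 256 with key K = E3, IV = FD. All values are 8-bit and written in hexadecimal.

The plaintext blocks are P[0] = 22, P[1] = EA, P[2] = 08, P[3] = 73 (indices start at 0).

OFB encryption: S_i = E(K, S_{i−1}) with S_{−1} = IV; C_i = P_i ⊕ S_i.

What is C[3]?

C[0]: S = E(K, FD) = E0; 22 ⊕ E0 = C2.
C[1]: S = E(K, E0) = C3; EA ⊕ C3 = 29.
C[2]: S = E(K, C3) = A6; 08 ⊕ A6 = AE.
C[3]: S = E(K, A6) = 89; 73 ⊕ 89 = FA.

C[3] = FA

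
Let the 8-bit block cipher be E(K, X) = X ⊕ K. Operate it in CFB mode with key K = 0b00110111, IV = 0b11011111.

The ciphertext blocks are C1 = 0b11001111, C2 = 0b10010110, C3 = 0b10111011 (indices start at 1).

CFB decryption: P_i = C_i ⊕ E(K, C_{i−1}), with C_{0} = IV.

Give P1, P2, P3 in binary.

P1: E(K, 0b11011111) = 0b11101000; 0b11001111 ⊕ 0b11101000 = 0b00100111.
P2: E(K, 0b11001111) = 0b11111000; 0b10010110 ⊕ 0b11111000 = 0b01101110.
P3: E(K, 0b10010110) = 0b10100001; 0b10111011 ⊕ 0b10100001 = 0b00011010.

P1 = 0b00100111, P2 = 0b01101110, P3 = 0b00011010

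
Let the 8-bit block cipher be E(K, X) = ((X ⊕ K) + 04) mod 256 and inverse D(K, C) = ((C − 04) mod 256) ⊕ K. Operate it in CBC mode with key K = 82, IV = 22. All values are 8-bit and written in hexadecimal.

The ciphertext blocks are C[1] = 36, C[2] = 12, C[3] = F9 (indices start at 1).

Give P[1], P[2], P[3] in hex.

P[1] = 92, P[2] = BA, P[3] = 65

CBC decryption: P_i = D(K, C_i) ⊕ C_{i−1}, with C_{0} = IV.
P[1]: D(K, 36) = B0; B0 ⊕ 22 = 92.
P[2]: D(K, 12) = 8C; 8C ⊕ 36 = BA.
P[3]: D(K, F9) = 77; 77 ⊕ 12 = 65.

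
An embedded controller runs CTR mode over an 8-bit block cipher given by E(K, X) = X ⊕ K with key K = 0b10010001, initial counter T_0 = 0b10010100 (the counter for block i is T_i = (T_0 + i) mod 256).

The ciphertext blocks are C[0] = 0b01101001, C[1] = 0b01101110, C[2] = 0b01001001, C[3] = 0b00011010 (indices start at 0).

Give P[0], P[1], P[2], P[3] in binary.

CTR decryption: S_i = E(K, T_i) where T_i is the counter for block i; P_i = C_i ⊕ S_i.
P[0]: T = 0b10010100, S = E(K, T) = 0b00000101; 0b01101001 ⊕ 0b00000101 = 0b01101100.
P[1]: T = 0b10010101, S = E(K, T) = 0b00000100; 0b01101110 ⊕ 0b00000100 = 0b01101010.
P[2]: T = 0b10010110, S = E(K, T) = 0b00000111; 0b01001001 ⊕ 0b00000111 = 0b01001110.
P[3]: T = 0b10010111, S = E(K, T) = 0b00000110; 0b00011010 ⊕ 0b00000110 = 0b00011100.

P[0] = 0b01101100, P[1] = 0b01101010, P[2] = 0b01001110, P[3] = 0b00011100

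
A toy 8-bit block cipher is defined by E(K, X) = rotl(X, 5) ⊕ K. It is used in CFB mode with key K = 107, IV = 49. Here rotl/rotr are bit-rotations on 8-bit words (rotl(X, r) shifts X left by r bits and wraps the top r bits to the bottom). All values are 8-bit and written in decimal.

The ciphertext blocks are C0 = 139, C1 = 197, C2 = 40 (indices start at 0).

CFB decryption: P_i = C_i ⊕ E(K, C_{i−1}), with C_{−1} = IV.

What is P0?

P0: E(K, 49) = 77; 139 ⊕ 77 = 198.

P0 = 198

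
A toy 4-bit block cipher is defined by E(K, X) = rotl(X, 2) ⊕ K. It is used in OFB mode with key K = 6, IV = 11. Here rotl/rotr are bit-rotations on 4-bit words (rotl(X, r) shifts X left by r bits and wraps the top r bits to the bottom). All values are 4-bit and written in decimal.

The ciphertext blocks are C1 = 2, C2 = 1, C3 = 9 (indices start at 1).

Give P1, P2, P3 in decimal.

P1 = 10, P2 = 5, P3 = 14

OFB decryption: S_i = E(K, S_{i−1}) with S_{0} = IV; P_i = C_i ⊕ S_i.
P1: S = E(K, 11) = 8; 2 ⊕ 8 = 10.
P2: S = E(K, 8) = 4; 1 ⊕ 4 = 5.
P3: S = E(K, 4) = 7; 9 ⊕ 7 = 14.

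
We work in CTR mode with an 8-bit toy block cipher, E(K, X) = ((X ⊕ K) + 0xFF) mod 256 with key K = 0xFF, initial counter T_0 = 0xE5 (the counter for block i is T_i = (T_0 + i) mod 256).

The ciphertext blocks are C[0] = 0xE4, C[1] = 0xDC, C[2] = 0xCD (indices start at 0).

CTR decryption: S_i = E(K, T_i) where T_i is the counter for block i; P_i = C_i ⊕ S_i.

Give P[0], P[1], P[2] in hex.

P[0] = 0xFD, P[1] = 0xC4, P[2] = 0xDA

P[0]: T = 0xE5, S = E(K, T) = 0x19; 0xE4 ⊕ 0x19 = 0xFD.
P[1]: T = 0xE6, S = E(K, T) = 0x18; 0xDC ⊕ 0x18 = 0xC4.
P[2]: T = 0xE7, S = E(K, T) = 0x17; 0xCD ⊕ 0x17 = 0xDA.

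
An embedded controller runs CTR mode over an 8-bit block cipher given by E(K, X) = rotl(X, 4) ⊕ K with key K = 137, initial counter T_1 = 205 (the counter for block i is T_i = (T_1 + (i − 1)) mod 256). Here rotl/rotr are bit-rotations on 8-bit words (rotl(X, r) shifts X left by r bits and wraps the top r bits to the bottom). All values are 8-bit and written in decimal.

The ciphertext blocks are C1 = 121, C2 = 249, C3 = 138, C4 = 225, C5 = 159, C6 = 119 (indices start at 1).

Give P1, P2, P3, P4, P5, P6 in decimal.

CTR decryption: S_i = E(K, T_i) where T_i is the counter for block i; P_i = C_i ⊕ S_i.
P1: T = 205, S = E(K, T) = 85; 121 ⊕ 85 = 44.
P2: T = 206, S = E(K, T) = 101; 249 ⊕ 101 = 156.
P3: T = 207, S = E(K, T) = 117; 138 ⊕ 117 = 255.
P4: T = 208, S = E(K, T) = 132; 225 ⊕ 132 = 101.
P5: T = 209, S = E(K, T) = 148; 159 ⊕ 148 = 11.
P6: T = 210, S = E(K, T) = 164; 119 ⊕ 164 = 211.

P1 = 44, P2 = 156, P3 = 255, P4 = 101, P5 = 11, P6 = 211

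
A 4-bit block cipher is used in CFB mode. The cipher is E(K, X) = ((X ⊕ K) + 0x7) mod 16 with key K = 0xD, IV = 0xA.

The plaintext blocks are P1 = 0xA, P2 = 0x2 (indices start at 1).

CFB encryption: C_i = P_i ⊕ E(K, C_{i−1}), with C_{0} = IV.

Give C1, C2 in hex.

C1: E(K, 0xA) = 0xE; 0xA ⊕ 0xE = 0x4.
C2: E(K, 0x4) = 0x0; 0x2 ⊕ 0x0 = 0x2.

C1 = 0x4, C2 = 0x2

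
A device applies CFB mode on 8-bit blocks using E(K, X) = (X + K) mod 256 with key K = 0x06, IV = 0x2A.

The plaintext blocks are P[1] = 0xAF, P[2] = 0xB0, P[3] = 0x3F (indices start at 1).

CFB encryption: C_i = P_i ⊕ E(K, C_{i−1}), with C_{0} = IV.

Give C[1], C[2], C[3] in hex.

C[1]: E(K, 0x2A) = 0x30; 0xAF ⊕ 0x30 = 0x9F.
C[2]: E(K, 0x9F) = 0xA5; 0xB0 ⊕ 0xA5 = 0x15.
C[3]: E(K, 0x15) = 0x1B; 0x3F ⊕ 0x1B = 0x24.

C[1] = 0x9F, C[2] = 0x15, C[3] = 0x24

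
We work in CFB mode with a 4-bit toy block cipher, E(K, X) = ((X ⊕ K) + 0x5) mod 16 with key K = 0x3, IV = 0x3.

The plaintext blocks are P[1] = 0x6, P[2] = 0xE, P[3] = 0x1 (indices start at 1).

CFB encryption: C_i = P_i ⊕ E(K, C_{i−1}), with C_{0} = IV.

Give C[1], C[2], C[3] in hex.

C[1]: E(K, 0x3) = 0x5; 0x6 ⊕ 0x5 = 0x3.
C[2]: E(K, 0x3) = 0x5; 0xE ⊕ 0x5 = 0xB.
C[3]: E(K, 0xB) = 0xD; 0x1 ⊕ 0xD = 0xC.

C[1] = 0x3, C[2] = 0xB, C[3] = 0xC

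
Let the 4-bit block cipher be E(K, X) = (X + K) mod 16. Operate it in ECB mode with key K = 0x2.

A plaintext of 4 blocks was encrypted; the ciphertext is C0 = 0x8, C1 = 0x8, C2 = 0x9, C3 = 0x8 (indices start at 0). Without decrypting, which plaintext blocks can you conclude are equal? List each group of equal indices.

P0 = P1 = P3

ECB encrypts each block independently with the same key, so equal ciphertext blocks imply equal plaintext blocks.
C0 = C1 = C3 = 0x8, so P0 = P1 = P3.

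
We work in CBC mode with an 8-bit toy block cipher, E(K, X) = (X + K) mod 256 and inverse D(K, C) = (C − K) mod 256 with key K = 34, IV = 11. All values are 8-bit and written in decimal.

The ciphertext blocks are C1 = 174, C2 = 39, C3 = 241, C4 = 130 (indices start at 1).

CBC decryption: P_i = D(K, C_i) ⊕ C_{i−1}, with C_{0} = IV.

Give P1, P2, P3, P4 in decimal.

P1 = 135, P2 = 171, P3 = 232, P4 = 145

P1: D(K, 174) = 140; 140 ⊕ 11 = 135.
P2: D(K, 39) = 5; 5 ⊕ 174 = 171.
P3: D(K, 241) = 207; 207 ⊕ 39 = 232.
P4: D(K, 130) = 96; 96 ⊕ 241 = 145.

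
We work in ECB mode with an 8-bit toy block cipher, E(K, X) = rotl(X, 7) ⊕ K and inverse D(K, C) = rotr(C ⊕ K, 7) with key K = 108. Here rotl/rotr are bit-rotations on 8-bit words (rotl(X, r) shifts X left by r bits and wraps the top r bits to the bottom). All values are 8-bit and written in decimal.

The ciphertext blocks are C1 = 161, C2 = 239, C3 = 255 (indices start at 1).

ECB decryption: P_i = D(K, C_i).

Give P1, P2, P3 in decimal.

P1: D(K, 161) = 155.
P2: D(K, 239) = 7.
P3: D(K, 255) = 39.

P1 = 155, P2 = 7, P3 = 39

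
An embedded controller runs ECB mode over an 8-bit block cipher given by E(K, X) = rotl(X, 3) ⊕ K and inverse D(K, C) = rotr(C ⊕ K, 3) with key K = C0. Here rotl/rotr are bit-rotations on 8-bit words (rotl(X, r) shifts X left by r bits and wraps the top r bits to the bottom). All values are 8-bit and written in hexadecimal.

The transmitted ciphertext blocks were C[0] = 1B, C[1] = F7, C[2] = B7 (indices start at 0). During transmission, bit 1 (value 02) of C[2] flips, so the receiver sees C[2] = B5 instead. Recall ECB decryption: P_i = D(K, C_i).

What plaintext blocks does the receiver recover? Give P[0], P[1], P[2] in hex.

P[0] = 7B, P[1] = E6, P[2] = AE

Only C[2] changed, to B5. In ECB, a change in C_i affects only P_i. Decrypting the received ciphertext:
P[0]: D(K, 1B) = 7B.
P[1]: D(K, F7) = E6.
P[2]: D(K, B5) = AE.
Blocks that differ from the original plaintext: P[2].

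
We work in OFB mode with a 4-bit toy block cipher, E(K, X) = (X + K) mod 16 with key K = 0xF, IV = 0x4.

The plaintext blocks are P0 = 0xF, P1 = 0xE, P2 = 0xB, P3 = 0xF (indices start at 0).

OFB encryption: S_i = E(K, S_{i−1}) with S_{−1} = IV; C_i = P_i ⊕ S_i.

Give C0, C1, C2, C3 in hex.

C0 = 0xC, C1 = 0xC, C2 = 0xA, C3 = 0xF

C0: S = E(K, 0x4) = 0x3; 0xF ⊕ 0x3 = 0xC.
C1: S = E(K, 0x3) = 0x2; 0xE ⊕ 0x2 = 0xC.
C2: S = E(K, 0x2) = 0x1; 0xB ⊕ 0x1 = 0xA.
C3: S = E(K, 0x1) = 0x0; 0xF ⊕ 0x0 = 0xF.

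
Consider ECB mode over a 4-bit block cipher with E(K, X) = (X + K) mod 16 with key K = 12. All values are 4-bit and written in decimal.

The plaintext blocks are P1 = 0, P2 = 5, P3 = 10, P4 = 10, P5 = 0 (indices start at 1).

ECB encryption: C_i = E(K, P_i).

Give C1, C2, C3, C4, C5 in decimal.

C1 = 12, C2 = 1, C3 = 6, C4 = 6, C5 = 12

C1: E(K, 0) = 12.
C2: E(K, 5) = 1.
C3: E(K, 10) = 6.
C4: E(K, 10) = 6.
C5: E(K, 0) = 12.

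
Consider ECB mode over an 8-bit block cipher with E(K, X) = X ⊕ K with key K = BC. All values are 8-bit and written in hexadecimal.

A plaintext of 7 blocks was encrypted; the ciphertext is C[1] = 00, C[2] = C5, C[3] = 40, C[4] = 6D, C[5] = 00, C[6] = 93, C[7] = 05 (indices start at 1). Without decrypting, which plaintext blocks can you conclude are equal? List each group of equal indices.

ECB encrypts each block independently with the same key, so equal ciphertext blocks imply equal plaintext blocks.
C[1] = C[5] = 00, so P[1] = P[5].

P[1] = P[5]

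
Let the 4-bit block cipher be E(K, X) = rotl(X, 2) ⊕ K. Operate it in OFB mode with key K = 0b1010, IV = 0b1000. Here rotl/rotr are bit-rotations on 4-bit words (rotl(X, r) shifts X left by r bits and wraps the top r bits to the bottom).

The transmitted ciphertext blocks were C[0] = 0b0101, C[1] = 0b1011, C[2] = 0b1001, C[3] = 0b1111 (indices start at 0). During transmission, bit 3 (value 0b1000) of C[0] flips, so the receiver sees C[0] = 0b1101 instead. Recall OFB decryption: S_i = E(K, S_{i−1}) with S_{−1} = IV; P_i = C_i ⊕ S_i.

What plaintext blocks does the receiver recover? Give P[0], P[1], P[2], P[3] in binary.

P[0] = 0b0101, P[1] = 0b0011, P[2] = 0b0001, P[3] = 0b0111

Only C[0] changed, to 0b1101. In OFB, a change in C_i flips the same bit in P_i only; the keystream is unaffected. Decrypting the received ciphertext:
P[0]: S = E(K, 0b1000) = 0b1000; 0b1101 ⊕ 0b1000 = 0b0101.
P[1]: S = E(K, 0b1000) = 0b1000; 0b1011 ⊕ 0b1000 = 0b0011.
P[2]: S = E(K, 0b1000) = 0b1000; 0b1001 ⊕ 0b1000 = 0b0001.
P[3]: S = E(K, 0b1000) = 0b1000; 0b1111 ⊕ 0b1000 = 0b0111.
Blocks that differ from the original plaintext: P[0].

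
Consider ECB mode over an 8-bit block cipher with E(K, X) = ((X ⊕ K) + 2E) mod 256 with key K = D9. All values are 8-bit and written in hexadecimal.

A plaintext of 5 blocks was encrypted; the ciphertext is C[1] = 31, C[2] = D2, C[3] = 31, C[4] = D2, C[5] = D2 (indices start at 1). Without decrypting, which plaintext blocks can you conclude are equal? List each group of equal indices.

P[1] = P[3]; P[2] = P[4] = P[5]

ECB encrypts each block independently with the same key, so equal ciphertext blocks imply equal plaintext blocks.
C[1] = C[3] = 31, so P[1] = P[3].
C[2] = C[4] = C[5] = D2, so P[2] = P[4] = P[5].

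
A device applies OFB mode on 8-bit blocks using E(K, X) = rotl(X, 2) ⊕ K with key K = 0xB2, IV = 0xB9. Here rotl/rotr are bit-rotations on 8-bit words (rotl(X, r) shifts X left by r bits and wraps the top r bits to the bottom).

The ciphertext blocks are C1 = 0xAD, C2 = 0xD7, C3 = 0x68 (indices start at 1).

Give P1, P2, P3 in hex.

OFB decryption: S_i = E(K, S_{i−1}) with S_{0} = IV; P_i = C_i ⊕ S_i.
P1: S = E(K, 0xB9) = 0x54; 0xAD ⊕ 0x54 = 0xF9.
P2: S = E(K, 0x54) = 0xE3; 0xD7 ⊕ 0xE3 = 0x34.
P3: S = E(K, 0xE3) = 0x3D; 0x68 ⊕ 0x3D = 0x55.

P1 = 0xF9, P2 = 0x34, P3 = 0x55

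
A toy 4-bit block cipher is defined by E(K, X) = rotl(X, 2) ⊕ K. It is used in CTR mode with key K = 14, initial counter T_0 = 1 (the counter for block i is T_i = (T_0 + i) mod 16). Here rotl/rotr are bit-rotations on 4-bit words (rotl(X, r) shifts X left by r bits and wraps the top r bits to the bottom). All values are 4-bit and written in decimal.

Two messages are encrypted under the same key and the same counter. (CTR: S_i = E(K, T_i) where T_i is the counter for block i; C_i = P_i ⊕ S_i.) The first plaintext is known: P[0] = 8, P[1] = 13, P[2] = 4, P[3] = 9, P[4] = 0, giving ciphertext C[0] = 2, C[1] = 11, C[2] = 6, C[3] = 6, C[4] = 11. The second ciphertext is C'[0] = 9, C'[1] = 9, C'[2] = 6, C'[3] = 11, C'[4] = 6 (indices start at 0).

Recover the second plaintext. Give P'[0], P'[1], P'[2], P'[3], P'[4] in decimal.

P'[0] = 3, P'[1] = 15, P'[2] = 4, P'[3] = 4, P'[4] = 13

In CTR with a reused counter, both messages share the same keystream S_i, so C_i ⊕ C'_i = P_i ⊕ P'_i and thus P'_i = P_i ⊕ C_i ⊕ C'_i.
P'[0]: 8 ⊕ 2 ⊕ 9 = 3.
P'[1]: 13 ⊕ 11 ⊕ 9 = 15.
P'[2]: 4 ⊕ 6 ⊕ 6 = 4.
P'[3]: 9 ⊕ 6 ⊕ 11 = 4.
P'[4]: 0 ⊕ 11 ⊕ 6 = 13.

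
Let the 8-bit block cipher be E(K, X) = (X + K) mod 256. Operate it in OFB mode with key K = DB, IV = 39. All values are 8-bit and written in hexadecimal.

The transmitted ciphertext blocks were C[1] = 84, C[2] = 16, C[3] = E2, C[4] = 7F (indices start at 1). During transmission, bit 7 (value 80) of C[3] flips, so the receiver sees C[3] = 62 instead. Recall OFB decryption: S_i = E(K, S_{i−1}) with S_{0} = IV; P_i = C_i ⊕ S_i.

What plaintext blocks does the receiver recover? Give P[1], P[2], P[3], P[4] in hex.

P[1] = 90, P[2] = F9, P[3] = A8, P[4] = DA

Only C[3] changed, to 62. In OFB, a change in C_i flips the same bit in P_i only; the keystream is unaffected. Decrypting the received ciphertext:
P[1]: S = E(K, 39) = 14; 84 ⊕ 14 = 90.
P[2]: S = E(K, 14) = EF; 16 ⊕ EF = F9.
P[3]: S = E(K, EF) = CA; 62 ⊕ CA = A8.
P[4]: S = E(K, CA) = A5; 7F ⊕ A5 = DA.
Blocks that differ from the original plaintext: P[3].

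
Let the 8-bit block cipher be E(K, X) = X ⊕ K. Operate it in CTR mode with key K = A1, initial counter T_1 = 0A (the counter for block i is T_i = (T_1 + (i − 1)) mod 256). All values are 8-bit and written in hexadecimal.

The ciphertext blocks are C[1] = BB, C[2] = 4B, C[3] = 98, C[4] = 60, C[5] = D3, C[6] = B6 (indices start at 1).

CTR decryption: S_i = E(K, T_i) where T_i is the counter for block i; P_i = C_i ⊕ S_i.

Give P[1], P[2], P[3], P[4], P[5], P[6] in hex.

P[1]: T = 0A, S = E(K, T) = AB; BB ⊕ AB = 10.
P[2]: T = 0B, S = E(K, T) = AA; 4B ⊕ AA = E1.
P[3]: T = 0C, S = E(K, T) = AD; 98 ⊕ AD = 35.
P[4]: T = 0D, S = E(K, T) = AC; 60 ⊕ AC = CC.
P[5]: T = 0E, S = E(K, T) = AF; D3 ⊕ AF = 7C.
P[6]: T = 0F, S = E(K, T) = AE; B6 ⊕ AE = 18.

P[1] = 10, P[2] = E1, P[3] = 35, P[4] = CC, P[5] = 7C, P[6] = 18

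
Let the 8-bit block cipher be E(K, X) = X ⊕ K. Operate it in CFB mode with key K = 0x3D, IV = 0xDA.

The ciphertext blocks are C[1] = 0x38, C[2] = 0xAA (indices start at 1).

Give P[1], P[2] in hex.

P[1] = 0xDF, P[2] = 0xAF

CFB decryption: P_i = C_i ⊕ E(K, C_{i−1}), with C_{0} = IV.
P[1]: E(K, 0xDA) = 0xE7; 0x38 ⊕ 0xE7 = 0xDF.
P[2]: E(K, 0x38) = 0x05; 0xAA ⊕ 0x05 = 0xAF.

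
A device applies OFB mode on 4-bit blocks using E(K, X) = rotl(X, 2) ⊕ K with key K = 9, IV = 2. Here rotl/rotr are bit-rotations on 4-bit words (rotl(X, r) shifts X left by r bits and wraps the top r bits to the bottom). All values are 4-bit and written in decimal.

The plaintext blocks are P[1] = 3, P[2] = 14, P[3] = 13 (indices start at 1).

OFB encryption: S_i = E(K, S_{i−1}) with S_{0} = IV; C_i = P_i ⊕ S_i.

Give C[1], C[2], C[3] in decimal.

C[1] = 2, C[2] = 3, C[3] = 3

C[1]: S = E(K, 2) = 1; 3 ⊕ 1 = 2.
C[2]: S = E(K, 1) = 13; 14 ⊕ 13 = 3.
C[3]: S = E(K, 13) = 14; 13 ⊕ 14 = 3.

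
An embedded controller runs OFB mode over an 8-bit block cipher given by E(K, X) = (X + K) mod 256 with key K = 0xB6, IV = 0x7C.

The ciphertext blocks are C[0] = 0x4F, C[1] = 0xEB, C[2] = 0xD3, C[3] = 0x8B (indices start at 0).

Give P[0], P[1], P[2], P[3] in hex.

OFB decryption: S_i = E(K, S_{i−1}) with S_{−1} = IV; P_i = C_i ⊕ S_i.
P[0]: S = E(K, 0x7C) = 0x32; 0x4F ⊕ 0x32 = 0x7D.
P[1]: S = E(K, 0x32) = 0xE8; 0xEB ⊕ 0xE8 = 0x03.
P[2]: S = E(K, 0xE8) = 0x9E; 0xD3 ⊕ 0x9E = 0x4D.
P[3]: S = E(K, 0x9E) = 0x54; 0x8B ⊕ 0x54 = 0xDF.

P[0] = 0x7D, P[1] = 0x03, P[2] = 0x4D, P[3] = 0xDF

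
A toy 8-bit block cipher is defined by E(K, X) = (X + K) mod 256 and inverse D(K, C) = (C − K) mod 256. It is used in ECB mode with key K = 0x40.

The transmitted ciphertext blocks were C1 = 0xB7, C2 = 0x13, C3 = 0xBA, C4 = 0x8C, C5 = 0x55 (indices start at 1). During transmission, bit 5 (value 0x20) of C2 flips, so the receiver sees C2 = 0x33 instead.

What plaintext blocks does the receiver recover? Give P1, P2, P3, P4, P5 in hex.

ECB decryption: P_i = D(K, C_i).
Only C2 changed, to 0x33. In ECB, a change in C_i affects only P_i. Decrypting the received ciphertext:
P1: D(K, 0xB7) = 0x77.
P2: D(K, 0x33) = 0xF3.
P3: D(K, 0xBA) = 0x7A.
P4: D(K, 0x8C) = 0x4C.
P5: D(K, 0x55) = 0x15.
Blocks that differ from the original plaintext: P2.

P1 = 0x77, P2 = 0xF3, P3 = 0x7A, P4 = 0x4C, P5 = 0x15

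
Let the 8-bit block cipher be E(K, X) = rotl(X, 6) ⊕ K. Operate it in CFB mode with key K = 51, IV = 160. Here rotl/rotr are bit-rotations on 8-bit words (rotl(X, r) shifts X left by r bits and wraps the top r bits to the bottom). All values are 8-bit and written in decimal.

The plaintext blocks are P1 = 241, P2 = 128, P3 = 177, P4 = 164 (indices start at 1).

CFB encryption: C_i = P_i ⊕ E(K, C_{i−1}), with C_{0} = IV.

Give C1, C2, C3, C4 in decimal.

C1 = 234, C2 = 9, C3 = 192, C4 = 167

C1: E(K, 160) = 27; 241 ⊕ 27 = 234.
C2: E(K, 234) = 137; 128 ⊕ 137 = 9.
C3: E(K, 9) = 113; 177 ⊕ 113 = 192.
C4: E(K, 192) = 3; 164 ⊕ 3 = 167.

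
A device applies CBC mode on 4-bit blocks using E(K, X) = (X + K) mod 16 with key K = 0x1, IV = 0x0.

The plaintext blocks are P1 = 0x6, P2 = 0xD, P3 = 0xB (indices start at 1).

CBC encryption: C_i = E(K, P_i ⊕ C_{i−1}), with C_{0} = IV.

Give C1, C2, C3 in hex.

C1: P1 ⊕ 0x0 = 0x6; E(K, 0x6) = 0x7.
C2: P2 ⊕ 0x7 = 0xA; E(K, 0xA) = 0xB.
C3: P3 ⊕ 0xB = 0x0; E(K, 0x0) = 0x1.

C1 = 0x7, C2 = 0xB, C3 = 0x1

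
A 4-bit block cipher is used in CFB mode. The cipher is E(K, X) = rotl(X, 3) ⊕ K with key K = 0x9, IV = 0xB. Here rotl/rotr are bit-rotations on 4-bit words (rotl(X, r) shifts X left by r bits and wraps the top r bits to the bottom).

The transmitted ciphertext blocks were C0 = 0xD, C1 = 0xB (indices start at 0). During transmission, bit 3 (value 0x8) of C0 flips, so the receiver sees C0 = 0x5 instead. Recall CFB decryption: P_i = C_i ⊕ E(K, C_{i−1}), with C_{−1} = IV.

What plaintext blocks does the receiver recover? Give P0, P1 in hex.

P0 = 0x1, P1 = 0x8

Only C0 changed, to 0x5. In CFB, a change in C_i flips the same bit in P_i and garbles P_{i+1}. Decrypting the received ciphertext:
P0: E(K, 0xB) = 0x4; 0x5 ⊕ 0x4 = 0x1.
P1: E(K, 0x5) = 0x3; 0xB ⊕ 0x3 = 0x8.
Blocks that differ from the original plaintext: P0, P1.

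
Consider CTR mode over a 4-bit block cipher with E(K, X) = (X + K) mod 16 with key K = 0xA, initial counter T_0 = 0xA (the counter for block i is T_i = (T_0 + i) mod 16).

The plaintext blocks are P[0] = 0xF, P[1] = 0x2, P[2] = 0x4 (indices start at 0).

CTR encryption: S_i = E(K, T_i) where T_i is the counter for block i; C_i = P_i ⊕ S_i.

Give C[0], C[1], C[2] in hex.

C[0]: T = 0xA, S = E(K, T) = 0x4; 0xF ⊕ 0x4 = 0xB.
C[1]: T = 0xB, S = E(K, T) = 0x5; 0x2 ⊕ 0x5 = 0x7.
C[2]: T = 0xC, S = E(K, T) = 0x6; 0x4 ⊕ 0x6 = 0x2.

C[0] = 0xB, C[1] = 0x7, C[2] = 0x2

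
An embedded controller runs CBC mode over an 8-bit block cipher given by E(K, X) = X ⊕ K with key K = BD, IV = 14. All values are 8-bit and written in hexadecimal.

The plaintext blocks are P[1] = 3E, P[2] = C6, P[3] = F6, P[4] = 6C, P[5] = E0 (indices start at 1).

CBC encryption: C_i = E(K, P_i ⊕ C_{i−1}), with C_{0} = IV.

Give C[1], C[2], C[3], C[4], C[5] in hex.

C[1] = 97, C[2] = EC, C[3] = A7, C[4] = 76, C[5] = 2B

C[1]: P[1] ⊕ 14 = 2A; E(K, 2A) = 97.
C[2]: P[2] ⊕ 97 = 51; E(K, 51) = EC.
C[3]: P[3] ⊕ EC = 1A; E(K, 1A) = A7.
C[4]: P[4] ⊕ A7 = CB; E(K, CB) = 76.
C[5]: P[5] ⊕ 76 = 96; E(K, 96) = 2B.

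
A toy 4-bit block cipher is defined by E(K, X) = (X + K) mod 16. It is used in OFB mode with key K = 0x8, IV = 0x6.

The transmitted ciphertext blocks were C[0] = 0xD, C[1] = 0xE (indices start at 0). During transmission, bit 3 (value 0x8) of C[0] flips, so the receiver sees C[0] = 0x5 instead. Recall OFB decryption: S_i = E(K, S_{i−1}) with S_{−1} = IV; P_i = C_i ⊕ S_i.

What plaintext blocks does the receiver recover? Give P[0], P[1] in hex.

Only C[0] changed, to 0x5. In OFB, a change in C_i flips the same bit in P_i only; the keystream is unaffected. Decrypting the received ciphertext:
P[0]: S = E(K, 0x6) = 0xE; 0x5 ⊕ 0xE = 0xB.
P[1]: S = E(K, 0xE) = 0x6; 0xE ⊕ 0x6 = 0x8.
Blocks that differ from the original plaintext: P[0].

P[0] = 0xB, P[1] = 0x8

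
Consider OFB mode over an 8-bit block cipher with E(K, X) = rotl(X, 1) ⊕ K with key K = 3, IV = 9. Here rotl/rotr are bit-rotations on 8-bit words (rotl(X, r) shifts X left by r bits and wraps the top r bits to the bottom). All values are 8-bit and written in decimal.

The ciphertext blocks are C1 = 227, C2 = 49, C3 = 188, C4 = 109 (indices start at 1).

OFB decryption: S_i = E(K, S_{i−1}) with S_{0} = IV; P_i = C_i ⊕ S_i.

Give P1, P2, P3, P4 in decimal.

P1 = 242, P2 = 16, P3 = 253, P4 = 236

P1: S = E(K, 9) = 17; 227 ⊕ 17 = 242.
P2: S = E(K, 17) = 33; 49 ⊕ 33 = 16.
P3: S = E(K, 33) = 65; 188 ⊕ 65 = 253.
P4: S = E(K, 65) = 129; 109 ⊕ 129 = 236.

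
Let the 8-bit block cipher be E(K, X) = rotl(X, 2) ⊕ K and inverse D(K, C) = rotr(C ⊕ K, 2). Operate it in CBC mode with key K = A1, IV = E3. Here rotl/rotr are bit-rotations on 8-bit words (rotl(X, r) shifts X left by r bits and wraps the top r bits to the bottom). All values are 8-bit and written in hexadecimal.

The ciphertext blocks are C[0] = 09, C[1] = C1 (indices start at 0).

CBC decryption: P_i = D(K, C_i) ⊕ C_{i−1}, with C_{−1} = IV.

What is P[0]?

P[0] = C9

P[0]: D(K, 09) = 2A; 2A ⊕ E3 = C9.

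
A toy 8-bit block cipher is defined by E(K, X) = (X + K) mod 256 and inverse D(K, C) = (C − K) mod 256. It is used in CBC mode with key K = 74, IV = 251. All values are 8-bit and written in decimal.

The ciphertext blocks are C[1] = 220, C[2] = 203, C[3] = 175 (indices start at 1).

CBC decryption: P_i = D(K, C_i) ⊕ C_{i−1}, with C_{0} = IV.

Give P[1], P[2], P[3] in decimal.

P[1] = 105, P[2] = 93, P[3] = 174

P[1]: D(K, 220) = 146; 146 ⊕ 251 = 105.
P[2]: D(K, 203) = 129; 129 ⊕ 220 = 93.
P[3]: D(K, 175) = 101; 101 ⊕ 203 = 174.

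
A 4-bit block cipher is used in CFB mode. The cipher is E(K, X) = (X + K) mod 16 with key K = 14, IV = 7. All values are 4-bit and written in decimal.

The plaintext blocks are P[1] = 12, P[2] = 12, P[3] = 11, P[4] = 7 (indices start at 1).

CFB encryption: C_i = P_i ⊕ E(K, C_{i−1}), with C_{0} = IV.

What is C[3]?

C[3] = 2

C[1]: E(K, 7) = 5; 12 ⊕ 5 = 9.
C[2]: E(K, 9) = 7; 12 ⊕ 7 = 11.
C[3]: E(K, 11) = 9; 11 ⊕ 9 = 2.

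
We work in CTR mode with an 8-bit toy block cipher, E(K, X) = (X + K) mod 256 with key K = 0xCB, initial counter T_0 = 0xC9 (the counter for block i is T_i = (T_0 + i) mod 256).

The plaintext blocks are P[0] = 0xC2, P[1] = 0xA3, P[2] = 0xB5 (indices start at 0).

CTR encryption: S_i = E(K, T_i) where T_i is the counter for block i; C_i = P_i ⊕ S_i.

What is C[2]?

C[2] = 0x23

C[0]: T = 0xC9, S = E(K, T) = 0x94; 0xC2 ⊕ 0x94 = 0x56.
C[1]: T = 0xCA, S = E(K, T) = 0x95; 0xA3 ⊕ 0x95 = 0x36.
C[2]: T = 0xCB, S = E(K, T) = 0x96; 0xB5 ⊕ 0x96 = 0x23.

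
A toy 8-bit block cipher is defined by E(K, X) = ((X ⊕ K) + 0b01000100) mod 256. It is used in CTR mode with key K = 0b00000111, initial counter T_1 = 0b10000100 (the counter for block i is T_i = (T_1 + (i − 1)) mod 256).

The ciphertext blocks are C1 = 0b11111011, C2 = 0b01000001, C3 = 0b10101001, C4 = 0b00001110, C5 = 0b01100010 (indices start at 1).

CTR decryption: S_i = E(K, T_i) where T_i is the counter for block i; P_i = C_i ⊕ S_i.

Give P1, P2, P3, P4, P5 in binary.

P1: T = 0b10000100, S = E(K, T) = 0b11000111; 0b11111011 ⊕ 0b11000111 = 0b00111100.
P2: T = 0b10000101, S = E(K, T) = 0b11000110; 0b01000001 ⊕ 0b11000110 = 0b10000111.
P3: T = 0b10000110, S = E(K, T) = 0b11000101; 0b10101001 ⊕ 0b11000101 = 0b01101100.
P4: T = 0b10000111, S = E(K, T) = 0b11000100; 0b00001110 ⊕ 0b11000100 = 0b11001010.
P5: T = 0b10001000, S = E(K, T) = 0b11010011; 0b01100010 ⊕ 0b11010011 = 0b10110001.

P1 = 0b00111100, P2 = 0b10000111, P3 = 0b01101100, P4 = 0b11001010, P5 = 0b10110001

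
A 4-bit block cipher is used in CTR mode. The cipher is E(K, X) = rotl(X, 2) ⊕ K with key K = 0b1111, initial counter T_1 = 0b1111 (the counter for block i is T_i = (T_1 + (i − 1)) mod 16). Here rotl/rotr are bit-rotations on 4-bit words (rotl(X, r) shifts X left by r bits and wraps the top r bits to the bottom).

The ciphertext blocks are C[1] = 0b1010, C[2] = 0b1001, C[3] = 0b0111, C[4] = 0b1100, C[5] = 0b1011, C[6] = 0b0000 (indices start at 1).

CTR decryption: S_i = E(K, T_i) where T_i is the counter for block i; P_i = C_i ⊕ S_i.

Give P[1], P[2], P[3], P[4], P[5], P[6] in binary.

P[1] = 0b1010, P[2] = 0b0110, P[3] = 0b1100, P[4] = 0b1011, P[5] = 0b1000, P[6] = 0b1110

P[1]: T = 0b1111, S = E(K, T) = 0b0000; 0b1010 ⊕ 0b0000 = 0b1010.
P[2]: T = 0b0000, S = E(K, T) = 0b1111; 0b1001 ⊕ 0b1111 = 0b0110.
P[3]: T = 0b0001, S = E(K, T) = 0b1011; 0b0111 ⊕ 0b1011 = 0b1100.
P[4]: T = 0b0010, S = E(K, T) = 0b0111; 0b1100 ⊕ 0b0111 = 0b1011.
P[5]: T = 0b0011, S = E(K, T) = 0b0011; 0b1011 ⊕ 0b0011 = 0b1000.
P[6]: T = 0b0100, S = E(K, T) = 0b1110; 0b0000 ⊕ 0b1110 = 0b1110.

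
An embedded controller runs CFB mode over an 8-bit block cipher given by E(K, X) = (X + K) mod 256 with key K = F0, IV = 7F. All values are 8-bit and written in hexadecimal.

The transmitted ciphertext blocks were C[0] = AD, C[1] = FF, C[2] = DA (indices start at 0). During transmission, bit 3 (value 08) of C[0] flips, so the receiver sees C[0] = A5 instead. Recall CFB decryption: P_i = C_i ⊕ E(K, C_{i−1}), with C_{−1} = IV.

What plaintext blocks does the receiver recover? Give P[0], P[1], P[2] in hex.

Only C[0] changed, to A5. In CFB, a change in C_i flips the same bit in P_i and garbles P_{i+1}. Decrypting the received ciphertext:
P[0]: E(K, 7F) = 6F; A5 ⊕ 6F = CA.
P[1]: E(K, A5) = 95; FF ⊕ 95 = 6A.
P[2]: E(K, FF) = EF; DA ⊕ EF = 35.
Blocks that differ from the original plaintext: P[0], P[1].

P[0] = CA, P[1] = 6A, P[2] = 35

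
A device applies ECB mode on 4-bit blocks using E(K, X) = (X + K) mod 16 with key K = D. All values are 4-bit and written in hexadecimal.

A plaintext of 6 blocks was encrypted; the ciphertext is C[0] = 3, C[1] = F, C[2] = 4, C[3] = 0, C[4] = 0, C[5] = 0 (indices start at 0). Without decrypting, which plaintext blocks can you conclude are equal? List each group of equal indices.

P[3] = P[4] = P[5]

ECB encrypts each block independently with the same key, so equal ciphertext blocks imply equal plaintext blocks.
C[3] = C[4] = C[5] = 0, so P[3] = P[4] = P[5].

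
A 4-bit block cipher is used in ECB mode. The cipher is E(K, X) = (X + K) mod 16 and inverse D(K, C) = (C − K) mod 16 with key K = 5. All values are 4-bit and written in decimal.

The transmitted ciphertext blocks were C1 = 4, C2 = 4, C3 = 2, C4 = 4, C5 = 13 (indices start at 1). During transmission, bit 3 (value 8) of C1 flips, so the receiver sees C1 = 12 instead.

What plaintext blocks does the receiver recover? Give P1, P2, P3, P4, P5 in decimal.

ECB decryption: P_i = D(K, C_i).
Only C1 changed, to 12. In ECB, a change in C_i affects only P_i. Decrypting the received ciphertext:
P1: D(K, 12) = 7.
P2: D(K, 4) = 15.
P3: D(K, 2) = 13.
P4: D(K, 4) = 15.
P5: D(K, 13) = 8.
Blocks that differ from the original plaintext: P1.

P1 = 7, P2 = 15, P3 = 13, P4 = 15, P5 = 8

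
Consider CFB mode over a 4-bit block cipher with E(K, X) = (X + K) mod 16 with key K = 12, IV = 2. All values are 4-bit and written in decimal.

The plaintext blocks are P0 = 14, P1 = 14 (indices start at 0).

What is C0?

CFB encryption: C_i = P_i ⊕ E(K, C_{i−1}), with C_{−1} = IV.
C0: E(K, 2) = 14; 14 ⊕ 14 = 0.

C0 = 0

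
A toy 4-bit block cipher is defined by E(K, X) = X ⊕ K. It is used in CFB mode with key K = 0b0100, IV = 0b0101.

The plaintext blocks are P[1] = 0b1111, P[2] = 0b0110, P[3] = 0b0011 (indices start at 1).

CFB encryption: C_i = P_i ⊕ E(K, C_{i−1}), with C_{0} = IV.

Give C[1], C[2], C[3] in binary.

C[1] = 0b1110, C[2] = 0b1100, C[3] = 0b1011

C[1]: E(K, 0b0101) = 0b0001; 0b1111 ⊕ 0b0001 = 0b1110.
C[2]: E(K, 0b1110) = 0b1010; 0b0110 ⊕ 0b1010 = 0b1100.
C[3]: E(K, 0b1100) = 0b1000; 0b0011 ⊕ 0b1000 = 0b1011.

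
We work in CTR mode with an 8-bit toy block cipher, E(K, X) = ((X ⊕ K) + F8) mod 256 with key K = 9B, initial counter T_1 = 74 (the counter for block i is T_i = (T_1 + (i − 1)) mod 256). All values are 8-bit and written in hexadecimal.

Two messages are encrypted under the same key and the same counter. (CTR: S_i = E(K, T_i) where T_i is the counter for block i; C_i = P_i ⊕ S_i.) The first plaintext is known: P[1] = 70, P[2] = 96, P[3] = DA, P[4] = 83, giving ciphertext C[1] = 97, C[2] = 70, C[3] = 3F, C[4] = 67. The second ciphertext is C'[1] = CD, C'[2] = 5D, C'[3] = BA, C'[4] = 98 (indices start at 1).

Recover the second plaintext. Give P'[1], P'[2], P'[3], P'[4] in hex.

P'[1] = 2A, P'[2] = BB, P'[3] = 5F, P'[4] = 7C

In CTR with a reused counter, both messages share the same keystream S_i, so C_i ⊕ C'_i = P_i ⊕ P'_i and thus P'_i = P_i ⊕ C_i ⊕ C'_i.
P'[1]: 70 ⊕ 97 ⊕ CD = 2A.
P'[2]: 96 ⊕ 70 ⊕ 5D = BB.
P'[3]: DA ⊕ 3F ⊕ BA = 5F.
P'[4]: 83 ⊕ 67 ⊕ 98 = 7C.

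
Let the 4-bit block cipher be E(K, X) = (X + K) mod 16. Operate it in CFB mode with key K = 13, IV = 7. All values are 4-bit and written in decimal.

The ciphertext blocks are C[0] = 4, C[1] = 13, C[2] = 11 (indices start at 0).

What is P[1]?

P[1] = 12

CFB decryption: P_i = C_i ⊕ E(K, C_{i−1}), with C_{−1} = IV.
P[1]: E(K, 4) = 1; 13 ⊕ 1 = 12.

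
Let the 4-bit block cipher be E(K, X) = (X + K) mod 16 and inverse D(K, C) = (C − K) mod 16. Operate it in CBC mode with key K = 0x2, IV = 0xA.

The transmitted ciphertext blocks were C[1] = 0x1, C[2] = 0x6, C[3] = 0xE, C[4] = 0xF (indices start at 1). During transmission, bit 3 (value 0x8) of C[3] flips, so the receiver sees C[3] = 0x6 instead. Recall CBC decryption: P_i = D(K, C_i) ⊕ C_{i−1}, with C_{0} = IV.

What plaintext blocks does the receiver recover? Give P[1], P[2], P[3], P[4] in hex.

Only C[3] changed, to 0x6. In CBC, a change in C_i garbles P_i and flips the same bit in P_{i+1}. Decrypting the received ciphertext:
P[1]: D(K, 0x1) = 0xF; 0xF ⊕ 0xA = 0x5.
P[2]: D(K, 0x6) = 0x4; 0x4 ⊕ 0x1 = 0x5.
P[3]: D(K, 0x6) = 0x4; 0x4 ⊕ 0x6 = 0x2.
P[4]: D(K, 0xF) = 0xD; 0xD ⊕ 0x6 = 0xB.
Blocks that differ from the original plaintext: P[3], P[4].

P[1] = 0x5, P[2] = 0x5, P[3] = 0x2, P[4] = 0xB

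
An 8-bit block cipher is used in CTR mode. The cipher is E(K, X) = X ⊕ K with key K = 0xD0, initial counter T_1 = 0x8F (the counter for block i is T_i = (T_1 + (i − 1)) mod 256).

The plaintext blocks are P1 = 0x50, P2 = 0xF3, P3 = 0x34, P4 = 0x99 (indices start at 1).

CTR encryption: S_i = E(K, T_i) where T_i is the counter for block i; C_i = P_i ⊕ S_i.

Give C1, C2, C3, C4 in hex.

C1: T = 0x8F, S = E(K, T) = 0x5F; 0x50 ⊕ 0x5F = 0x0F.
C2: T = 0x90, S = E(K, T) = 0x40; 0xF3 ⊕ 0x40 = 0xB3.
C3: T = 0x91, S = E(K, T) = 0x41; 0x34 ⊕ 0x41 = 0x75.
C4: T = 0x92, S = E(K, T) = 0x42; 0x99 ⊕ 0x42 = 0xDB.

C1 = 0x0F, C2 = 0xB3, C3 = 0x75, C4 = 0xDB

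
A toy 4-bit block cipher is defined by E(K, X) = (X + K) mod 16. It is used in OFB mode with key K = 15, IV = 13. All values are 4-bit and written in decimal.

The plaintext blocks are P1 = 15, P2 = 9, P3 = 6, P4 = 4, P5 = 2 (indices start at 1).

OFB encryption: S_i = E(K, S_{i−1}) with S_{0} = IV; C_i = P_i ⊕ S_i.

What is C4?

C4 = 13

C1: S = E(K, 13) = 12; 15 ⊕ 12 = 3.
C2: S = E(K, 12) = 11; 9 ⊕ 11 = 2.
C3: S = E(K, 11) = 10; 6 ⊕ 10 = 12.
C4: S = E(K, 10) = 9; 4 ⊕ 9 = 13.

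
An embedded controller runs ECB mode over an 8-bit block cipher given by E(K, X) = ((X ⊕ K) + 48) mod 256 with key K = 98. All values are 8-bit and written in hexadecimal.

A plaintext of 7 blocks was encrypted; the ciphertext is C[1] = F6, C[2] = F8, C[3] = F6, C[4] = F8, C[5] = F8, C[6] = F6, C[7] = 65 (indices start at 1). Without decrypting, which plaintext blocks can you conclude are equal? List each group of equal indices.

ECB encrypts each block independently with the same key, so equal ciphertext blocks imply equal plaintext blocks.
C[1] = C[3] = C[6] = F6, so P[1] = P[3] = P[6].
C[2] = C[4] = C[5] = F8, so P[2] = P[4] = P[5].

P[1] = P[3] = P[6]; P[2] = P[4] = P[5]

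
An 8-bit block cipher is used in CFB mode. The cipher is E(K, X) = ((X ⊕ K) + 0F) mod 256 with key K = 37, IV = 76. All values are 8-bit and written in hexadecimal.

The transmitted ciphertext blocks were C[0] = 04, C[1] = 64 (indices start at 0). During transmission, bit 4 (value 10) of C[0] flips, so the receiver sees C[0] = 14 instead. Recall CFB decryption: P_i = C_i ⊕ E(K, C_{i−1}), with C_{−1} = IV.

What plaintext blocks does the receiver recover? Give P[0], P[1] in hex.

Only C[0] changed, to 14. In CFB, a change in C_i flips the same bit in P_i and garbles P_{i+1}. Decrypting the received ciphertext:
P[0]: E(K, 76) = 50; 14 ⊕ 50 = 44.
P[1]: E(K, 14) = 32; 64 ⊕ 32 = 56.
Blocks that differ from the original plaintext: P[0], P[1].

P[0] = 44, P[1] = 56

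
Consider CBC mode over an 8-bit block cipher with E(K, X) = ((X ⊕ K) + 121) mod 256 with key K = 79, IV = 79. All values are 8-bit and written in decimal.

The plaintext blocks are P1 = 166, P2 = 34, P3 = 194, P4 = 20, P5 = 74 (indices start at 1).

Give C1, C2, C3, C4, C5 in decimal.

CBC encryption: C_i = E(K, P_i ⊕ C_{i−1}), with C_{0} = IV.
C1: P1 ⊕ 79 = 233; E(K, 233) = 31.
C2: P2 ⊕ 31 = 61; E(K, 61) = 235.
C3: P3 ⊕ 235 = 41; E(K, 41) = 223.
C4: P4 ⊕ 223 = 203; E(K, 203) = 253.
C5: P5 ⊕ 253 = 183; E(K, 183) = 113.

C1 = 31, C2 = 235, C3 = 223, C4 = 253, C5 = 113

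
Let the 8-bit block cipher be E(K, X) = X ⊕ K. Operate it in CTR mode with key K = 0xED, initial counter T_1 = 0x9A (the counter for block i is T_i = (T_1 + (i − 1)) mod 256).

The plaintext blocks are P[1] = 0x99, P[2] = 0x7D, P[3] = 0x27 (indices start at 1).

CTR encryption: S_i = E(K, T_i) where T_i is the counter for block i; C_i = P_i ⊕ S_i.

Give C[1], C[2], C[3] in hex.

C[1]: T = 0x9A, S = E(K, T) = 0x77; 0x99 ⊕ 0x77 = 0xEE.
C[2]: T = 0x9B, S = E(K, T) = 0x76; 0x7D ⊕ 0x76 = 0x0B.
C[3]: T = 0x9C, S = E(K, T) = 0x71; 0x27 ⊕ 0x71 = 0x56.

C[1] = 0xEE, C[2] = 0x0B, C[3] = 0x56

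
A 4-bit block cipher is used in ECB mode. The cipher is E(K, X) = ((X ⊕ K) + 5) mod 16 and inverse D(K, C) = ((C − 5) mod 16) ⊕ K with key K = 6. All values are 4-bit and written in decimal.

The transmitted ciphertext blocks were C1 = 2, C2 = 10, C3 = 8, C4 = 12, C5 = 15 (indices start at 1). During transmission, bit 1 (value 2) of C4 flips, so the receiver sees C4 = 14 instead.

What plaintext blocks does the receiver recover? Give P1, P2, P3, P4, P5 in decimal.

ECB decryption: P_i = D(K, C_i).
Only C4 changed, to 14. In ECB, a change in C_i affects only P_i. Decrypting the received ciphertext:
P1: D(K, 2) = 11.
P2: D(K, 10) = 3.
P3: D(K, 8) = 5.
P4: D(K, 14) = 15.
P5: D(K, 15) = 12.
Blocks that differ from the original plaintext: P4.

P1 = 11, P2 = 3, P3 = 5, P4 = 15, P5 = 12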